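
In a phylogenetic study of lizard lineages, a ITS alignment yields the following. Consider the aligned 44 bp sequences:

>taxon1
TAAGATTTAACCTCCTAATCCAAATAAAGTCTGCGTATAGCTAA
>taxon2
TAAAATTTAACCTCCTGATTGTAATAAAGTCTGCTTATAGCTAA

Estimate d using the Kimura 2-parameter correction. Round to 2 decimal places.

0.15

Of 44 sites, 3 differences are transitions and 3 are transversions, so P = 3/44 ≈ 0.068182 and Q = 3/44 ≈ 0.068182.
Under the Kimura two-parameter model, d = −½ ln(1 − 2P − Q) − ¼ ln(1 − 2Q).
1 − 2P − Q = 0.795454, giving −½ ln(0.795454) = 0.114421.
1 − 2Q = 0.863636, giving −¼ ln(0.863636) = 0.036651.
d = 0.114421 + 0.036651 = 0.151072.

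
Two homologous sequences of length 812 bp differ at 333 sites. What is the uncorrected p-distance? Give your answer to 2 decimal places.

p = 333/812 = 0.410098… ≈ 0.41 (to 2 d.p.).

0.41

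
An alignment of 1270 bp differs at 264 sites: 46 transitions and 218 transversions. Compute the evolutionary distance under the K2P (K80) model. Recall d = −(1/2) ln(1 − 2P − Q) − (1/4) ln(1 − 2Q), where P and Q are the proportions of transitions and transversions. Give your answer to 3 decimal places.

P = 46/1270 ≈ 0.03622 and Q = 218/1270 ≈ 0.171654.
Under the Kimura two-parameter model, d = −½ ln(1 − 2P − Q) − ¼ ln(1 − 2Q).
1 − 2P − Q = 0.755906, giving −½ ln(0.755906) = 0.139919.
1 − 2Q = 0.656692, giving −¼ ln(0.656692) = 0.105135.
d = 0.139919 + 0.105135 = 0.245054.

0.245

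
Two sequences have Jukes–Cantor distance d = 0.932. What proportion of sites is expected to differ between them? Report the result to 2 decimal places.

p = (3/4)(1 − e^(−4d/3)) = 0.75 × (1 − e^(-1.242667)) = 0.75 × (1 − 0.288613) = 0.533540.

0.53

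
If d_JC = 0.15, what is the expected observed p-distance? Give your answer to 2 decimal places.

p = (3/4)(1 − e^(−4d/3)) = 0.75 × (1 − e^(-0.2)) = 0.75 × (1 − 0.818731) = 0.135952.

0.14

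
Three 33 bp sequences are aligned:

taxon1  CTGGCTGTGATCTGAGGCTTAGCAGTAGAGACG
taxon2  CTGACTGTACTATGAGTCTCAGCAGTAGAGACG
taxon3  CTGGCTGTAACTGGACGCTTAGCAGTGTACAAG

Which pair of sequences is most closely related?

taxon1–taxon2: 6/33 differ, p = 0.182, d = 0.208.
taxon1–taxon3: 9/33 differ, p = 0.273, d = 0.339.
taxon2–taxon3: 12/33 differ, p = 0.364, d = 0.497.
The smallest distance is between taxon1 and taxon2.

taxon1 and taxon2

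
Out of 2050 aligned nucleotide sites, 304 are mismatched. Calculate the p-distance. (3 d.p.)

p = 304/2050 = 0.148292… ≈ 0.148 (to 3 d.p.).

0.148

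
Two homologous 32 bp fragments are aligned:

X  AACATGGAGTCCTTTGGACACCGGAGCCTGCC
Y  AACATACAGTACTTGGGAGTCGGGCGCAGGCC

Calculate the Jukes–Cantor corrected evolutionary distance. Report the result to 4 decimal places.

The sequences differ at 10 of 32 sites (6, 7, 11, 15, 19, 20, 22, 25, 28, 29), so p = 10/32 = 0.3125.
d = −(3/4) ln(1 − 4p/3) = −0.75 ln(1 − 0.416667) = −0.75 ln(0.583333)
  = −0.75 × (-0.538997) = 0.404248 substitutions/site.

0.4042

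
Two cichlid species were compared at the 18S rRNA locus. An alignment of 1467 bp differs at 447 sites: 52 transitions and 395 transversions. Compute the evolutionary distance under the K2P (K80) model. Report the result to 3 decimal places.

P = 52/1467 ≈ 0.035446 and Q = 395/1467 ≈ 0.269257.
Under the Kimura two-parameter model, d = −½ ln(1 − 2P − Q) − ¼ ln(1 − 2Q).
1 − 2P − Q = 0.659851, giving −½ ln(0.659851) = 0.207871.
1 − 2Q = 0.461486, giving −¼ ln(0.461486) = 0.193326.
d = 0.207871 + 0.193326 = 0.401197.

0.401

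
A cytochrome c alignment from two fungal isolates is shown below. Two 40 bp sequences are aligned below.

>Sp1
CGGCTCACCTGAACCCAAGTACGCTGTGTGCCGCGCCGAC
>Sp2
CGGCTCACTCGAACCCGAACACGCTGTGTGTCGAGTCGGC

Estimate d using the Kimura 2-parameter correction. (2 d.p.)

Of 40 sites, 8 differences are transitions and 1 are transversions, so P = 8/40 = 0.2 and Q = 1/40 = 0.025.
Under the Kimura two-parameter model, d = −½ ln(1 − 2P − Q) − ¼ ln(1 − 2Q).
1 − 2P − Q = 0.575, giving −½ ln(0.575) = 0.276693.
1 − 2Q = 0.95, giving −¼ ln(0.95) = 0.012823.
d = 0.276693 + 0.012823 = 0.289516.

0.29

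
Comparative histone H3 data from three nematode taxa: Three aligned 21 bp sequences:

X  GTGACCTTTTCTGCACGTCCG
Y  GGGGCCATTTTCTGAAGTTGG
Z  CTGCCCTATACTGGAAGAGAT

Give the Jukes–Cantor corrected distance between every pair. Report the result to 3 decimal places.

d(X,Y) = 0.756, d(X,Z) = 0.756, d(Y,Z) = 1.309

X–Y: 10/21 sites differ → p ≈ 0.47619, d = −0.75 ln(1 − 0.63492) = 0.755729 ≈ 0.756.
X–Z: 10/21 sites differ → p ≈ 0.47619, d = −0.75 ln(1 − 0.63492) = 0.755729 ≈ 0.756.
Y–Z: 13/21 sites differ → p ≈ 0.619048, d = −0.75 ln(1 − 0.825397) = 1.308930 ≈ 1.309.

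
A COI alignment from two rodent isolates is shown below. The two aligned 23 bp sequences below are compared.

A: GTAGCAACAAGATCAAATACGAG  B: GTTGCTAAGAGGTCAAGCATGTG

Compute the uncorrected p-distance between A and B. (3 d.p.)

The sequences differ at 9 of 23 positions (sites 3, 6, 8, 9, 12, 17, 18, 20, 22).
p = 9/23 = 0.391304… ≈ 0.391 (to 3 d.p.).

0.391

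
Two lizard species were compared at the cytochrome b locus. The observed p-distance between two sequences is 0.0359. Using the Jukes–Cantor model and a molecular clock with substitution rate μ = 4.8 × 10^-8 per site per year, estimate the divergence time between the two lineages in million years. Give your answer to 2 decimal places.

d = −(3/4) ln(1 − 4p/3) = −0.75 ln(1 − 0.047867) = −0.75 ln(0.952133)
  = −0.75 × (-0.049051) = 0.036788 substitutions/site.
Under a molecular clock d = 2μt, so t = d/(2μ) = 0.036788 / (2 × 4.8 × 10^-8) = 0.38 million years.

0.38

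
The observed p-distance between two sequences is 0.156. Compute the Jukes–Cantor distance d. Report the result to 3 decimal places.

0.175

d = −(3/4) ln(1 − 4p/3) = −0.75 ln(1 − 0.208) = −0.75 ln(0.792)
  = −0.75 × (-0.233194) = 0.174896 substitutions/site.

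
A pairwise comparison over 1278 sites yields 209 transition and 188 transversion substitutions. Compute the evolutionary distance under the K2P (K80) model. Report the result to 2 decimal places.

P = 209/1278 ≈ 0.163537 and Q = 188/1278 ≈ 0.147105.
Under the Kimura two-parameter model, d = −½ ln(1 − 2P − Q) − ¼ ln(1 − 2Q).
1 − 2P − Q = 0.525821, giving −½ ln(0.525821) = 0.321397.
1 − 2Q = 0.70579, giving −¼ ln(0.70579) = 0.087109.
d = 0.321397 + 0.087109 = 0.408506.

0.41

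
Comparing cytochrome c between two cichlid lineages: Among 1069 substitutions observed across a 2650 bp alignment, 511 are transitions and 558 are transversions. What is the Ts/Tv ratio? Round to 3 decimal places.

R = 511/558 = 0.915770… ≈ 0.916 (to 3 d.p.).

0.916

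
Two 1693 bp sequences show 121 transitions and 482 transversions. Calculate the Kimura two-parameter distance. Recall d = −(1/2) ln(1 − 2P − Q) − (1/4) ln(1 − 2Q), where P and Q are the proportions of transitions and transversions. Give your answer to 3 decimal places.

P = 121/1693 ≈ 0.071471 and Q = 482/1693 ≈ 0.284702.
Under the Kimura two-parameter model, d = −½ ln(1 − 2P − Q) − ¼ ln(1 − 2Q).
1 − 2P − Q = 0.572356, giving −½ ln(0.572356) = 0.278997.
1 − 2Q = 0.430596, giving −¼ ln(0.430596) = 0.210646.
d = 0.278997 + 0.210646 = 0.489643.

0.490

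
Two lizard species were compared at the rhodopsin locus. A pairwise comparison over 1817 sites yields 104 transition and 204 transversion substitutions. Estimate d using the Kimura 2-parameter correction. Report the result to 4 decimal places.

0.1922

P = 104/1817 ≈ 0.057237 and Q = 204/1817 ≈ 0.112273.
Under the Kimura two-parameter model, d = −½ ln(1 − 2P − Q) − ¼ ln(1 − 2Q).
1 − 2P − Q = 0.773253, giving −½ ln(0.773253) = 0.128574.
1 − 2Q = 0.775454, giving −¼ ln(0.775454) = 0.063577.
d = 0.128574 + 0.063577 = 0.192151.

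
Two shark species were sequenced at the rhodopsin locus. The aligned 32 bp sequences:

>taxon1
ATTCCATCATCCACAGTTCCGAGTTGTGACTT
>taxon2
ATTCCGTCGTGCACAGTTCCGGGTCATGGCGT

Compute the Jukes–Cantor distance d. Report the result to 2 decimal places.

0.30

The sequences differ at 8 of 32 sites (6, 9, 11, 22, 25, 26, 29, 31), so p = 8/32 = 0.25.
d = −(3/4) ln(1 − 4p/3) = −0.75 ln(1 − 0.333333) = −0.75 ln(0.666667)
  = −0.75 × (-0.405465) = 0.304099 substitutions/site.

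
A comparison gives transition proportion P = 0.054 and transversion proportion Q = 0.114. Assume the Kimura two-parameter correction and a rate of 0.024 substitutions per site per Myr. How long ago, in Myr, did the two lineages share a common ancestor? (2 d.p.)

3.96

Under the Kimura two-parameter model, d = −½ ln(1 − 2P − Q) − ¼ ln(1 − 2Q).
1 − 2P − Q = 0.778, giving −½ ln(0.778) = 0.125514.
1 − 2Q = 0.772, giving −¼ ln(0.772) = 0.064693.
d = 0.125514 + 0.064693 = 0.190207.
Under a molecular clock d = 2μt, so t = d/(2μ) = 0.190207 / (2 × 0.024) = 3.96 Myr.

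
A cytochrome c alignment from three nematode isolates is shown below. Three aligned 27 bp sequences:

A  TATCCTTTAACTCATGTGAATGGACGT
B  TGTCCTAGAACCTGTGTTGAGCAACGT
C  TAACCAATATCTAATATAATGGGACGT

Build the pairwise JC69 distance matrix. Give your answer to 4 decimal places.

A–B: 11/27 sites differ → p ≈ 0.407407, d = −0.75 ln(1 − 0.543209) = 0.587647 ≈ 0.5876.
A–C: 9/27 sites differ → p ≈ 0.333333, d = −0.75 ln(1 − 0.444444) = 0.440839 ≈ 0.4408.
B–C: 14/27 sites differ → p ≈ 0.518519, d = −0.75 ln(1 − 0.691359) = 0.881682 ≈ 0.8817.

d(A,B) = 0.5876, d(A,C) = 0.4408, d(B,C) = 0.8817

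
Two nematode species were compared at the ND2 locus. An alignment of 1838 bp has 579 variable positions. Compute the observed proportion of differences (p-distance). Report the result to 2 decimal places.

0.32

p = 579/1838 = 0.315016… ≈ 0.32 (to 2 d.p.).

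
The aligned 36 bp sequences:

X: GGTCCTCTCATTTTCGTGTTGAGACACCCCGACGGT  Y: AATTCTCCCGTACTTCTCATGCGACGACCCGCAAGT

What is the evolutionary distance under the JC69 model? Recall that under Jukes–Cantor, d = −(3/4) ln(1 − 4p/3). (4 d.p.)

0.7449

The sequences differ at 17 of 36 sites, so p = 17/36 ≈ 0.472222.
d = −(3/4) ln(1 − 4p/3) = −0.75 ln(1 − 0.629629) = −0.75 ln(0.370371)
  = −0.75 × (-0.993250) = 0.744938 substitutions/site.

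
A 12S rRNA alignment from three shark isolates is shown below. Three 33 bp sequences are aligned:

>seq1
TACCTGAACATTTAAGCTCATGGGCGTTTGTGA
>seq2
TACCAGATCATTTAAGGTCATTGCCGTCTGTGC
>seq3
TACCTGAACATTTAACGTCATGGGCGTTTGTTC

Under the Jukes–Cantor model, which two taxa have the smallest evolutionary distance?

seq1–seq2: 7/33 differ, p = 0.212, d = 0.249.
seq1–seq3: 4/33 differ, p = 0.121, d = 0.132.
seq2–seq3: 7/33 differ, p = 0.212, d = 0.249.
The smallest distance is between seq1 and seq3.

seq1 and seq3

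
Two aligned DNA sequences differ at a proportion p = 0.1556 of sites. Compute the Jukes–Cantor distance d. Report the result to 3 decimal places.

d = −(3/4) ln(1 − 4p/3) = −0.75 ln(1 − 0.207467) = −0.75 ln(0.792533)
  = −0.75 × (-0.232521) = 0.174391 substitutions/site.

0.174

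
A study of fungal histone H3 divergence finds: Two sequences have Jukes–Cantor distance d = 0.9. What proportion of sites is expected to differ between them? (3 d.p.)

0.524

p = (3/4)(1 − e^(−4d/3)) = 0.75 × (1 − e^(-1.2)) = 0.75 × (1 − 0.301194) = 0.524105.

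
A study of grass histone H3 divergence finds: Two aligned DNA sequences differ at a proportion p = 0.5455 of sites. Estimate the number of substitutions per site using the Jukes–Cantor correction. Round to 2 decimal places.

0.97

d = −(3/4) ln(1 − 4p/3) = −0.75 ln(1 − 0.727333) = −0.75 ln(0.272667)
  = −0.75 × (-1.299504) = 0.974628 substitutions/site.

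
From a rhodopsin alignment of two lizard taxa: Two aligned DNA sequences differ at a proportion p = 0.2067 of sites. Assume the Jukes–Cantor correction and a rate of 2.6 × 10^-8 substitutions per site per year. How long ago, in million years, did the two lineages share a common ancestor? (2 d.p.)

d = −(3/4) ln(1 − 4p/3) = −0.75 ln(1 − 0.2756) = −0.75 ln(0.7244)
  = −0.75 × (-0.322412) = 0.241809 substitutions/site.
Under a molecular clock d = 2μt, so t = d/(2μ) = 0.241809 / (2 × 2.6 × 10^-8) = 4.65 million years.

4.65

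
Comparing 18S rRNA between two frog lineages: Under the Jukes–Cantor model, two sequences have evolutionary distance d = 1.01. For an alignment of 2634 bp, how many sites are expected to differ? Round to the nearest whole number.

Invert JC69: p = (3/4)(1 − e^(−4d/3)) = 0.75 × (1 − e^(-1.346667)) = 0.75 × (1 − 0.260106) = 0.554921.
Expected differing sites = pL ≈ 0.554921 × 2634 = 1461.661914 ≈ 1462.

1462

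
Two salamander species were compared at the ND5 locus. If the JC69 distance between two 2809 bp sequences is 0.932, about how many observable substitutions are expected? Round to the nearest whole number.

1499

Invert JC69: p = (3/4)(1 − e^(−4d/3)) = 0.75 × (1 − e^(-1.242667)) = 0.75 × (1 − 0.288613) = 0.533540.
Expected differing sites = pL ≈ 0.533540 × 2809 = 1498.71386 ≈ 1499.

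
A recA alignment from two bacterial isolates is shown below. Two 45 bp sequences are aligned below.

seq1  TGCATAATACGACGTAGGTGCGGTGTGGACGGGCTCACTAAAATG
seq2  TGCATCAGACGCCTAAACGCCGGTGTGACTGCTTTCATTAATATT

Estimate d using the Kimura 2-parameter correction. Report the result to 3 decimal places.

0.573

Of 45 sites, 5 differences are transitions and 13 are transversions, so P = 5/45 ≈ 0.111111 and Q = 13/45 ≈ 0.288889.
Under the Kimura two-parameter model, d = −½ ln(1 − 2P − Q) − ¼ ln(1 − 2Q).
1 − 2P − Q = 0.488889, giving −½ ln(0.488889) = 0.357810.
1 − 2Q = 0.422222, giving −¼ ln(0.422222) = 0.215556.
d = 0.357810 + 0.215556 = 0.573366.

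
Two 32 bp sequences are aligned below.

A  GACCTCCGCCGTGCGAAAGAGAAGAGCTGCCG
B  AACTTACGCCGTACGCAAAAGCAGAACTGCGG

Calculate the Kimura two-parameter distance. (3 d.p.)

0.360

Of 32 sites, 5 differences are transitions and 4 are transversions, so P = 5/32 = 0.15625 and Q = 4/32 = 0.125.
Under the Kimura two-parameter model, d = −½ ln(1 − 2P − Q) − ¼ ln(1 − 2Q).
1 − 2P − Q = 0.5625, giving −½ ln(0.5625) = 0.287682.
1 − 2Q = 0.75, giving −¼ ln(0.75) = 0.071921.
d = 0.287682 + 0.071921 = 0.359603.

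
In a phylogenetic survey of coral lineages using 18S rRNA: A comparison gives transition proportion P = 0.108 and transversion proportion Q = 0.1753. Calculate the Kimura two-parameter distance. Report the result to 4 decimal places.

0.3561

Under the Kimura two-parameter model, d = −½ ln(1 − 2P − Q) − ¼ ln(1 − 2Q).
1 − 2P − Q = 0.6087, giving −½ ln(0.6087) = 0.248215.
1 − 2Q = 0.6494, giving −¼ ln(0.6494) = 0.107927.
d = 0.248215 + 0.107927 = 0.356142.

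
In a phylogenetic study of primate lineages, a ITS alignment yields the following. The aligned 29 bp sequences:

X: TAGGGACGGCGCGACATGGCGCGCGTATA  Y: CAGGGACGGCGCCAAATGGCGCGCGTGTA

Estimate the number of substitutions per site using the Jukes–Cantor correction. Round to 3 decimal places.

The sequences differ at 4 of 29 sites (1, 13, 15, 27), so p = 4/29 ≈ 0.137931.
d = −(3/4) ln(1 − 4p/3) = −0.75 ln(1 − 0.183908) = −0.75 ln(0.816092)
  = −0.75 × (-0.203228) = 0.152421 substitutions/site.

0.152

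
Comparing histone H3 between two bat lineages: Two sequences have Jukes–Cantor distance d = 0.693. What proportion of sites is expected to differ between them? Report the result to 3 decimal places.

p = (3/4)(1 − e^(−4d/3)) = 0.75 × (1 − e^(-0.924)) = 0.75 × (1 − 0.396928) = 0.452304.

0.452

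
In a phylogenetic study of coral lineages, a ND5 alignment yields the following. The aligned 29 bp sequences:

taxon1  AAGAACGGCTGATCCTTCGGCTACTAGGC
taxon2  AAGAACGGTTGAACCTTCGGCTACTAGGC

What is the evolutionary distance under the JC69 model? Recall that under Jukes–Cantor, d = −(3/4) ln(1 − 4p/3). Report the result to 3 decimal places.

The sequences differ at 2 of 29 sites (9, 13), so p = 2/29 ≈ 0.068966.
d = −(3/4) ln(1 − 4p/3) = −0.75 ln(1 − 0.091955) = −0.75 ln(0.908045)
  = −0.75 × (-0.096461) = 0.072346 substitutions/site.

0.072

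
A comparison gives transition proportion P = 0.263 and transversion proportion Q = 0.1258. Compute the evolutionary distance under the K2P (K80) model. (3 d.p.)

0.600

Under the Kimura two-parameter model, d = −½ ln(1 − 2P − Q) − ¼ ln(1 − 2Q).
1 − 2P − Q = 0.3482, giving −½ ln(0.3482) = 0.527489.
1 − 2Q = 0.7484, giving −¼ ln(0.7484) = 0.072454.
d = 0.527489 + 0.072454 = 0.599943.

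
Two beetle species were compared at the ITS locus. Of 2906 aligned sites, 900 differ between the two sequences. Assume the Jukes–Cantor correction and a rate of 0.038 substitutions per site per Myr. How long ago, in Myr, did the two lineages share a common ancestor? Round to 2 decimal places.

p = 900/2906 ≈ 0.309704.
d = −(3/4) ln(1 − 4p/3) = −0.75 ln(1 − 0.412939) = −0.75 ln(0.587061)
  = −0.75 × (-0.532627) = 0.399470 substitutions/site.
Under a molecular clock d = 2μt, so t = d/(2μ) = 0.399470 / (2 × 0.038) = 5.26 Myr.

5.26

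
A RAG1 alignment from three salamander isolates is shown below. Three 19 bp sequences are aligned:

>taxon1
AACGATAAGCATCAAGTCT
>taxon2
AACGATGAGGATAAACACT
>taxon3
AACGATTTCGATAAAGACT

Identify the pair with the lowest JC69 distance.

taxon1–taxon2: 5/19 differ, p = 0.263, d = 0.324.
taxon1–taxon3: 6/19 differ, p = 0.316, d = 0.410.
taxon2–taxon3: 4/19 differ, p = 0.211, d = 0.247.
The smallest distance is between taxon2 and taxon3.

taxon2 and taxon3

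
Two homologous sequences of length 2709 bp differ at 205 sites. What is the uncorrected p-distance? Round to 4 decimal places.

p = 205/2709 = 0.075673… ≈ 0.0757 (to 4 d.p.).

0.0757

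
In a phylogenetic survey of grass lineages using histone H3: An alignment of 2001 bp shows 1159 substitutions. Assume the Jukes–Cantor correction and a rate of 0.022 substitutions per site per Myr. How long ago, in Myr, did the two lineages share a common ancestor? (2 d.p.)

p = 1159/2001 ≈ 0.57921.
d = −(3/4) ln(1 − 4p/3) = −0.75 ln(1 − 0.77228) = −0.75 ln(0.22772)
  = −0.75 × (-1.479638) = 1.109729 substitutions/site.
Under a molecular clock d = 2μt, so t = d/(2μ) = 1.109729 / (2 × 0.022) = 25.22 Myr.

25.22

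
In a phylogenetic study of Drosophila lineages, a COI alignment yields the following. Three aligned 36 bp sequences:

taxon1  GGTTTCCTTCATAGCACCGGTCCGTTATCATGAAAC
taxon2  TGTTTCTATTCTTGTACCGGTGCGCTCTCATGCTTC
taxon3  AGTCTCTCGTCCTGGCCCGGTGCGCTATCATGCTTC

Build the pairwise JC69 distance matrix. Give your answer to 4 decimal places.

d(taxon1,taxon2) = 0.4926, d(taxon1,taxon3) = 0.6735, d(taxon2,taxon3) = 0.2635

taxon1–taxon2: 13/36 sites differ → p ≈ 0.361111, d = −0.75 ln(1 − 0.481481) = 0.492584 ≈ 0.4926.
taxon1–taxon3: 16/36 sites differ → p ≈ 0.444444, d = −0.75 ln(1 − 0.592592) = 0.673455 ≈ 0.6735.
taxon2–taxon3: 8/36 sites differ → p ≈ 0.222222, d = −0.75 ln(1 − 0.296296) = 0.263548 ≈ 0.2635.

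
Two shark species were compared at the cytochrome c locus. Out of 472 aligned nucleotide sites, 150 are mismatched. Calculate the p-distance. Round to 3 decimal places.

0.318

p = 150/472 = 0.317796… ≈ 0.318 (to 3 d.p.).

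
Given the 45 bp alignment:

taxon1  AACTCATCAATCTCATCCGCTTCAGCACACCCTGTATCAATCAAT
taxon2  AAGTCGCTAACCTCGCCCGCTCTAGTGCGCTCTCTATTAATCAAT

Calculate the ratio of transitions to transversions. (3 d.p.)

Transitions are A↔G and C↔T; transversions are all other mismatches.
Transitions: 13. Transversions: 2.
R = 13/2 = 6.500.

6.500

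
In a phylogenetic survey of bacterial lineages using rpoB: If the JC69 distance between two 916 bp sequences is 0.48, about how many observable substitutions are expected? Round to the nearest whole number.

Invert JC69: p = (3/4)(1 − e^(−4d/3)) = 0.75 × (1 − e^(-0.64)) = 0.75 × (1 − 0.527292) = 0.354531.
Expected differing sites = pL ≈ 0.354531 × 916 = 324.750396 ≈ 325.

325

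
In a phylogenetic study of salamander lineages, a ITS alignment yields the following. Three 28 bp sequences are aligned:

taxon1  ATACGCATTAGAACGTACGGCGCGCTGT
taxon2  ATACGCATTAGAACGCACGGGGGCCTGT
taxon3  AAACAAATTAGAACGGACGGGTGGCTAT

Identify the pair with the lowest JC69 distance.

taxon1 and taxon2

taxon1–taxon2: 4/28 differ, p = 0.143, d = 0.158.
taxon1–taxon3: 8/28 differ, p = 0.286, d = 0.360.
taxon2–taxon3: 7/28 differ, p = 0.250, d = 0.304.
The smallest distance is between taxon1 and taxon2.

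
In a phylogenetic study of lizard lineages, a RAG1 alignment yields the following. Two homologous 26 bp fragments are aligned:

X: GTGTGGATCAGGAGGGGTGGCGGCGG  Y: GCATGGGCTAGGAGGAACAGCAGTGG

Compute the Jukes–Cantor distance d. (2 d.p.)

0.62

The sequences differ at 11 of 26 sites, so p = 11/26 ≈ 0.423077.
d = −(3/4) ln(1 − 4p/3) = −0.75 ln(1 − 0.564103) = −0.75 ln(0.435897)
  = −0.75 × (-0.830349) = 0.622762 substitutions/site.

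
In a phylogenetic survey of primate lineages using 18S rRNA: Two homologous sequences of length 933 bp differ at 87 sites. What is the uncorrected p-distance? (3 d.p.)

0.093

p = 87/933 = 0.093247… ≈ 0.093 (to 3 d.p.).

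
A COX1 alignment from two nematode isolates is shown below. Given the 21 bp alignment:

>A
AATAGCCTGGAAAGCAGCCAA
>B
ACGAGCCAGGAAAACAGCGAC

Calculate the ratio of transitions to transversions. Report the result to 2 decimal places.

0.20

Transitions are A↔G and C↔T; transversions are all other mismatches.
Transitions: 1. Transversions: 5.
R = 1/5 = 0.20.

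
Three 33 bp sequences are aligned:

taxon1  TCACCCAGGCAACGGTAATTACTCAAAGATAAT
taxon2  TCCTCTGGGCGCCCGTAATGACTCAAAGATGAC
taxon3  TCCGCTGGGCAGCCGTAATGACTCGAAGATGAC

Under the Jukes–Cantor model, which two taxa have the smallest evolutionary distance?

taxon1–taxon2: 10/33 differ, p = 0.303, d = 0.388.
taxon1–taxon3: 10/33 differ, p = 0.303, d = 0.388.
taxon2–taxon3: 4/33 differ, p = 0.121, d = 0.132.
The smallest distance is between taxon2 and taxon3.

taxon2 and taxon3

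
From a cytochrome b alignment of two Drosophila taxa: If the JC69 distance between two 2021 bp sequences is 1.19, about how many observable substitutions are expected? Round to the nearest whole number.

Invert JC69: p = (3/4)(1 − e^(−4d/3)) = 0.75 × (1 − e^(-1.586667)) = 0.75 × (1 − 0.204606) = 0.596546.
Expected differing sites = pL ≈ 0.596546 × 2021 = 1205.619466 ≈ 1206.

1206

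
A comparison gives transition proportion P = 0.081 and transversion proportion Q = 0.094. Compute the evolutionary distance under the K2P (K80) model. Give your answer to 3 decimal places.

0.200

Under the Kimura two-parameter model, d = −½ ln(1 − 2P − Q) − ¼ ln(1 − 2Q).
1 − 2P − Q = 0.744, giving −½ ln(0.744) = 0.147857.
1 − 2Q = 0.812, giving −¼ ln(0.812) = 0.052064.
d = 0.147857 + 0.052064 = 0.199921.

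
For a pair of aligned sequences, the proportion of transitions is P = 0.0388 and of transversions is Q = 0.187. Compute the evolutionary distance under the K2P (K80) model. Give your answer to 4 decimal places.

0.2708

Under the Kimura two-parameter model, d = −½ ln(1 − 2P − Q) − ¼ ln(1 − 2Q).
1 − 2P − Q = 0.7354, giving −½ ln(0.7354) = 0.153670.
1 − 2Q = 0.626, giving −¼ ln(0.626) = 0.117101.
d = 0.153670 + 0.117101 = 0.270771.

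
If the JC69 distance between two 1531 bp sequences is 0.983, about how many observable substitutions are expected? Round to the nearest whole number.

Invert JC69: p = (3/4)(1 − e^(−4d/3)) = 0.75 × (1 − e^(-1.310667)) = 0.75 × (1 − 0.269640) = 0.547770.
Expected differing sites = pL ≈ 0.547770 × 1531 = 838.63587 ≈ 839.

839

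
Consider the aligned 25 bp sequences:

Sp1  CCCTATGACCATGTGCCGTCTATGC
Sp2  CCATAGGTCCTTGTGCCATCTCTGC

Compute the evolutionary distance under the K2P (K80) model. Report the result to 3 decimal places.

0.292

Of 25 sites, 1 differences are transitions and 5 are transversions, so P = 1/25 = 0.04 and Q = 5/25 = 0.2.
Under the Kimura two-parameter model, d = −½ ln(1 − 2P − Q) − ¼ ln(1 − 2Q).
1 − 2P − Q = 0.72, giving −½ ln(0.72) = 0.164252.
1 − 2Q = 0.6, giving −¼ ln(0.6) = 0.127706.
d = 0.164252 + 0.127706 = 0.291958.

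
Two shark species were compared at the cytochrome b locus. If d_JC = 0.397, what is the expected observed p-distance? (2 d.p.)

p = (3/4)(1 − e^(−4d/3)) = 0.75 × (1 − e^(-0.529333)) = 0.75 × (1 − 0.588998) = 0.308252.

0.31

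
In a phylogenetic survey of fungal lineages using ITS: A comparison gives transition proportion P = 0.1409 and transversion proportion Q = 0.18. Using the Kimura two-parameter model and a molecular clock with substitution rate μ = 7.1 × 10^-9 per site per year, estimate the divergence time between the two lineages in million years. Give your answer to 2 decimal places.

29.67

Under the Kimura two-parameter model, d = −½ ln(1 − 2P − Q) − ¼ ln(1 − 2Q).
1 − 2P − Q = 0.5382, giving −½ ln(0.5382) = 0.309763.
1 − 2Q = 0.64, giving −¼ ln(0.64) = 0.111572.
d = 0.309763 + 0.111572 = 0.421335.
Under a molecular clock d = 2μt, so t = d/(2μ) = 0.421335 / (2 × 7.1 × 10^-9) = 29.67 million years.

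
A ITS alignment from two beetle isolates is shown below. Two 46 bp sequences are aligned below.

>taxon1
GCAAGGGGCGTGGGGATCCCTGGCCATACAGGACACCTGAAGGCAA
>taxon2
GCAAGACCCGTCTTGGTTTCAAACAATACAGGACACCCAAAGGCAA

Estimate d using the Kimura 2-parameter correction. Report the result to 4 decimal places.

Of 46 sites, 8 differences are transitions and 7 are transversions, so P = 8/46 ≈ 0.173913 and Q = 7/46 ≈ 0.152174.
Under the Kimura two-parameter model, d = −½ ln(1 − 2P − Q) − ¼ ln(1 − 2Q).
1 − 2P − Q = 0.5, giving −½ ln(0.5) = 0.346574.
1 − 2Q = 0.695652, giving −¼ ln(0.695652) = 0.090726.
d = 0.346574 + 0.090726 = 0.437300.

0.4373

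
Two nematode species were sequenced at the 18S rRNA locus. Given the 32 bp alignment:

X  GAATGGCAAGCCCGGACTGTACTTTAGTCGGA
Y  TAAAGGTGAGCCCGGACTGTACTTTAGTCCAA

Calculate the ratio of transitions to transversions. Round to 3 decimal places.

Transitions are A↔G and C↔T; transversions are all other mismatches.
Transitions: 3. Transversions: 3.
R = 3/3 = 1.000.

1.000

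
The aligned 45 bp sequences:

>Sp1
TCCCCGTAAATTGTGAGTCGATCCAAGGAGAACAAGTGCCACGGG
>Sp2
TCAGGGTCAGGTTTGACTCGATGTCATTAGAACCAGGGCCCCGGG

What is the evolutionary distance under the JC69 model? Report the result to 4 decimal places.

0.4819

The sequences differ at 16 of 45 sites, so p = 16/45 ≈ 0.355556.
d = −(3/4) ln(1 − 4p/3) = −0.75 ln(1 − 0.474075) = −0.75 ln(0.525925)
  = −0.75 × (-0.642597) = 0.481948 substitutions/site.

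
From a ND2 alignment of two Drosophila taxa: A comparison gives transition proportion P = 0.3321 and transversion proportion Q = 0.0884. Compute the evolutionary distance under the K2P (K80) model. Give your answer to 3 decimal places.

Under the Kimura two-parameter model, d = −½ ln(1 − 2P − Q) − ¼ ln(1 − 2Q).
1 − 2P − Q = 0.2474, giving −½ ln(0.2474) = 0.698374.
1 − 2Q = 0.8232, giving −¼ ln(0.8232) = 0.048639.
d = 0.698374 + 0.048639 = 0.747013.

0.747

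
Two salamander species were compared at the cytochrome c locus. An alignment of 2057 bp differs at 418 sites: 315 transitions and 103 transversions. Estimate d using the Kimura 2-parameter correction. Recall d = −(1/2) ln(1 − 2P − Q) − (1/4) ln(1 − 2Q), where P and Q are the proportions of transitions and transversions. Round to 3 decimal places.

P = 315/2057 ≈ 0.153136 and Q = 103/2057 ≈ 0.050073.
Under the Kimura two-parameter model, d = −½ ln(1 − 2P − Q) − ¼ ln(1 − 2Q).
1 − 2P − Q = 0.643655, giving −½ ln(0.643655) = 0.220296.
1 − 2Q = 0.899854, giving −¼ ln(0.899854) = 0.026381.
d = 0.220296 + 0.026381 = 0.246677.

0.247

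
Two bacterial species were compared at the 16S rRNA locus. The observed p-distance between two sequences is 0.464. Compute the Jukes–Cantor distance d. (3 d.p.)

0.723

d = −(3/4) ln(1 − 4p/3) = −0.75 ln(1 − 0.618667) = −0.75 ln(0.381333)
  = −0.75 × (-0.964082) = 0.723062 substitutions/site.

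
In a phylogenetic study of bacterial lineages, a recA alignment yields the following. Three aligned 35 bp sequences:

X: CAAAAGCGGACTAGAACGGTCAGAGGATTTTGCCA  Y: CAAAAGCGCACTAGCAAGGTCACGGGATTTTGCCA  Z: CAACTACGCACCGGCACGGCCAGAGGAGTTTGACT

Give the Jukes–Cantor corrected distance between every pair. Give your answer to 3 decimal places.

X–Y: 5/35 sites differ → p ≈ 0.142857, d = −0.75 ln(1 − 0.190476) = 0.158482 ≈ 0.158.
X–Z: 11/35 sites differ → p ≈ 0.314286, d = −0.75 ln(1 − 0.419048) = 0.407315 ≈ 0.407.
Y–Z: 12/35 sites differ → p ≈ 0.342857, d = −0.75 ln(1 − 0.457143) = 0.458182 ≈ 0.458.

d(X,Y) = 0.158, d(X,Z) = 0.407, d(Y,Z) = 0.458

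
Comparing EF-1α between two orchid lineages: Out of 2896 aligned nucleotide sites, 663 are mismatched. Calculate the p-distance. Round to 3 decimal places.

0.229

p = 663/2896 = 0.228936… ≈ 0.229 (to 3 d.p.).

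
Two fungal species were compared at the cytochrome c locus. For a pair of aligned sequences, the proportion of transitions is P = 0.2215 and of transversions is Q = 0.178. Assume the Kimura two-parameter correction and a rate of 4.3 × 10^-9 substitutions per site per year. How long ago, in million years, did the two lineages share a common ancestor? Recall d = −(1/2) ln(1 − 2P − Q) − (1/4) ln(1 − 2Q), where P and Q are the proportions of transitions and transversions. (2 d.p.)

69.20

Under the Kimura two-parameter model, d = −½ ln(1 − 2P − Q) − ¼ ln(1 − 2Q).
1 − 2P − Q = 0.379, giving −½ ln(0.379) = 0.485110.
1 − 2Q = 0.644, giving −¼ ln(0.644) = 0.110014.
d = 0.485110 + 0.110014 = 0.595124.
Under a molecular clock d = 2μt, so t = d/(2μ) = 0.595124 / (2 × 4.3 × 10^-9) = 69.20 million years.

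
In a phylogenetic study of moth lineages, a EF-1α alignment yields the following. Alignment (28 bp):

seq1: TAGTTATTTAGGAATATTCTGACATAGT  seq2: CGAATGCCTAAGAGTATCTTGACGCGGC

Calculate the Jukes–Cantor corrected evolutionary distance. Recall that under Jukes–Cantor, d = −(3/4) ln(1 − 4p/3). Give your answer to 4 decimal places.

The sequences differ at 15 of 28 sites, so p = 15/28 ≈ 0.535714.
d = −(3/4) ln(1 − 4p/3) = −0.75 ln(1 − 0.714285) = −0.75 ln(0.285715)
  = −0.75 × (-1.252760) = 0.939570 substitutions/site.

0.9396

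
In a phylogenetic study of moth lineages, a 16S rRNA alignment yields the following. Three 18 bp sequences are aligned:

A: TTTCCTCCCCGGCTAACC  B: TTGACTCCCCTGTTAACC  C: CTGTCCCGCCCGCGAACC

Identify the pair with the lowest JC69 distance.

A–B: 4/18 differ, p = 0.222, d = 0.264.
A–C: 7/18 differ, p = 0.389, d = 0.548.
B–C: 7/18 differ, p = 0.389, d = 0.548.
The smallest distance is between A and B.

A and B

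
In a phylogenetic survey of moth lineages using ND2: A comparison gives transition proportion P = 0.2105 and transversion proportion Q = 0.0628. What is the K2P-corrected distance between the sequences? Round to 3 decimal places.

Under the Kimura two-parameter model, d = −½ ln(1 − 2P − Q) − ¼ ln(1 − 2Q).
1 − 2P − Q = 0.5162, giving −½ ln(0.5162) = 0.330630.
1 − 2Q = 0.8744, giving −¼ ln(0.8744) = 0.033554.
d = 0.330630 + 0.033554 = 0.364184.

0.364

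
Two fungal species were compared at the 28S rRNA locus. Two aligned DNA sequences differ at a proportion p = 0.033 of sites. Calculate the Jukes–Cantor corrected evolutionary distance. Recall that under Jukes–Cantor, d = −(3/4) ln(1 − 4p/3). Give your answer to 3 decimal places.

0.034

d = −(3/4) ln(1 − 4p/3) = −0.75 ln(1 − 0.044) = −0.75 ln(0.956)
  = −0.75 × (-0.044997) = 0.033748 substitutions/site.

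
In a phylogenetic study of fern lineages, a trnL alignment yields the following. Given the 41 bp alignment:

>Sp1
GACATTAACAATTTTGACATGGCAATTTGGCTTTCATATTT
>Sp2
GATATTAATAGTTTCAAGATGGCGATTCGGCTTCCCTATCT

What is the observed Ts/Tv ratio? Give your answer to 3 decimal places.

Transitions are A↔G and C↔T; transversions are all other mismatches.
Transitions: 9. Transversions: 2.
R = 9/2 = 4.500.

4.500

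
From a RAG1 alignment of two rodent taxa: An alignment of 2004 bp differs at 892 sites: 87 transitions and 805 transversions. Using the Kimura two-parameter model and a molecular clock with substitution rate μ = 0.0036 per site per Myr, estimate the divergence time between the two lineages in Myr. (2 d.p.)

P = 87/2004 ≈ 0.043413 and Q = 805/2004 ≈ 0.401697.
Under the Kimura two-parameter model, d = −½ ln(1 − 2P − Q) − ¼ ln(1 − 2Q).
1 − 2P − Q = 0.511477, giving −½ ln(0.511477) = 0.335226.
1 − 2Q = 0.196606, giving −¼ ln(0.196606) = 0.406638.
d = 0.335226 + 0.406638 = 0.741864.
Under a molecular clock d = 2μt, so t = d/(2μ) = 0.741864 / (2 × 0.0036) = 103.04 Myr.

103.04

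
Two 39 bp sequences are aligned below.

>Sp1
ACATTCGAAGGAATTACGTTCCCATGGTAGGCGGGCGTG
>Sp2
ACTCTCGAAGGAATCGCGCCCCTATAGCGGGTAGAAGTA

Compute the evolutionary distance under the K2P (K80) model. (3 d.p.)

0.660

Of 39 sites, 13 differences are transitions and 2 are transversions, so P = 13/39 ≈ 0.333333 and Q = 2/39 ≈ 0.051282.
Under the Kimura two-parameter model, d = −½ ln(1 − 2P − Q) − ¼ ln(1 − 2Q).
1 − 2P − Q = 0.282052, giving −½ ln(0.282052) = 0.632832.
1 − 2Q = 0.897436, giving −¼ ln(0.897436) = 0.027053.
d = 0.632832 + 0.027053 = 0.659885.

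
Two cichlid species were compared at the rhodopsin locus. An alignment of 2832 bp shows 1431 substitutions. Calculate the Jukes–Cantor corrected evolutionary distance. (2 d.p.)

p = 1431/2832 ≈ 0.505297.
d = −(3/4) ln(1 − 4p/3) = −0.75 ln(1 − 0.673729) = −0.75 ln(0.326271)
  = −0.75 × (-1.120027) = 0.840020 substitutions/site.

0.84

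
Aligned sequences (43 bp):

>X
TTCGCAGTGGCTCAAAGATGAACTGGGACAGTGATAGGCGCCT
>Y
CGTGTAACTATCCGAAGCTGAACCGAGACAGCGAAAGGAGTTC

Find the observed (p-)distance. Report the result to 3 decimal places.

The sequences differ at 20 of 43 positions.
p = 20/43 = 0.465116… ≈ 0.465 (to 3 d.p.).

0.465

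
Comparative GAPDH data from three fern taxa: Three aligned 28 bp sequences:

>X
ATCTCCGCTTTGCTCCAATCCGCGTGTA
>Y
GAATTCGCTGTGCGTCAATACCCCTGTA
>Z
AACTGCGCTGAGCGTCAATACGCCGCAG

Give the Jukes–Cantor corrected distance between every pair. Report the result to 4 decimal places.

d(X,Y) = 0.4850, d(X,Z) = 0.6355, d(Y,Z) = 0.4197

X–Y: 10/28 sites differ → p ≈ 0.357143, d = −0.75 ln(1 − 0.476191) = 0.484971 ≈ 0.4850.
X–Z: 12/28 sites differ → p ≈ 0.428571, d = −0.75 ln(1 − 0.571428) = 0.635472 ≈ 0.6355.
Y–Z: 9/28 sites differ → p ≈ 0.321429, d = −0.75 ln(1 − 0.428572) = 0.419713 ≈ 0.4197.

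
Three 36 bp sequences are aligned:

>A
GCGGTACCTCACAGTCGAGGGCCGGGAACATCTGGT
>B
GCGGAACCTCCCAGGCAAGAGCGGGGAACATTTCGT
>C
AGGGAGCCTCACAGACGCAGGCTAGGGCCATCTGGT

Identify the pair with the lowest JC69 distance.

A and B

A–B: 8/36 differ, p = 0.222, d = 0.264.
A–C: 11/36 differ, p = 0.306, d = 0.392.
B–C: 15/36 differ, p = 0.417, d = 0.608.
The smallest distance is between A and B.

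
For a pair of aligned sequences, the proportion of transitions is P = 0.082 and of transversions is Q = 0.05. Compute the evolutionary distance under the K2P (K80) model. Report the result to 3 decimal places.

Under the Kimura two-parameter model, d = −½ ln(1 − 2P − Q) − ¼ ln(1 − 2Q).
1 − 2P − Q = 0.786, giving −½ ln(0.786) = 0.120399.
1 − 2Q = 0.9, giving −¼ ln(0.9) = 0.026340.
d = 0.120399 + 0.026340 = 0.146739.

0.147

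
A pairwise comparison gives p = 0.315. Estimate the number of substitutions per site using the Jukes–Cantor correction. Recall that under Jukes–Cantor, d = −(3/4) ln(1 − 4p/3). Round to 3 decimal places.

d = −(3/4) ln(1 − 4p/3) = −0.75 ln(1 − 0.42) = −0.75 ln(0.58)
  = −0.75 × (-0.544727) = 0.408545 substitutions/site.

0.409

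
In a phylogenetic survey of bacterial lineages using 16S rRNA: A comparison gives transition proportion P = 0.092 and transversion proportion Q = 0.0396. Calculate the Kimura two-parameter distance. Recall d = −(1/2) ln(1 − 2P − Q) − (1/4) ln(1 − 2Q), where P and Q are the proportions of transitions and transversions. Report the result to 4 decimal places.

Under the Kimura two-parameter model, d = −½ ln(1 − 2P − Q) − ¼ ln(1 − 2Q).
1 − 2P − Q = 0.7764, giving −½ ln(0.7764) = 0.126544.
1 − 2Q = 0.9208, giving −¼ ln(0.9208) = 0.020628.
d = 0.126544 + 0.020628 = 0.147172.

0.1472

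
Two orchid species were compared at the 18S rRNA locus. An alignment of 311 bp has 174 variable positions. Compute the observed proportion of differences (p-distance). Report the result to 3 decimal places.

0.559

p = 174/311 = 0.559485… ≈ 0.559 (to 3 d.p.).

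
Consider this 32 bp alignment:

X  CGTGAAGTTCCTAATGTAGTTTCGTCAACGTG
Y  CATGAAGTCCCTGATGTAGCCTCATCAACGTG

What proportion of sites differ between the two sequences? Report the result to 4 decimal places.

The sequences differ at 6 of 32 positions (sites 2, 9, 13, 20, 21, 24).
p = 6/32 = 0.1875.

0.1875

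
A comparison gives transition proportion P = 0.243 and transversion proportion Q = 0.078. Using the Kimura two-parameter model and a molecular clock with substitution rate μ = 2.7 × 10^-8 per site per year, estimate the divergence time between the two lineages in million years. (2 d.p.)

Under the Kimura two-parameter model, d = −½ ln(1 − 2P − Q) − ¼ ln(1 − 2Q).
1 − 2P − Q = 0.436, giving −½ ln(0.436) = 0.415057.
1 − 2Q = 0.844, giving −¼ ln(0.844) = 0.042401.
d = 0.415057 + 0.042401 = 0.457458.
Under a molecular clock d = 2μt, so t = d/(2μ) = 0.457458 / (2 × 2.7 × 10^-8) = 8.47 million years.

8.47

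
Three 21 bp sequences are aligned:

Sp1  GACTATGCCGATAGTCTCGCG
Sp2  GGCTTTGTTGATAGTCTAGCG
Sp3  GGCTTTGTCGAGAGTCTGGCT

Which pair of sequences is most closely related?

Sp1–Sp2: 5/21 differ, p = 0.238, d = 0.286.
Sp1–Sp3: 6/21 differ, p = 0.286, d = 0.360.
Sp2–Sp3: 4/21 differ, p = 0.190, d = 0.220.
The smallest distance is between Sp2 and Sp3.

Sp2 and Sp3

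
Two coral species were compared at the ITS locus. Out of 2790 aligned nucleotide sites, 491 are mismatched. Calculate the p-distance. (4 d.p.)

p = 491/2790 = 0.175985… ≈ 0.1760 (to 4 d.p.).

0.1760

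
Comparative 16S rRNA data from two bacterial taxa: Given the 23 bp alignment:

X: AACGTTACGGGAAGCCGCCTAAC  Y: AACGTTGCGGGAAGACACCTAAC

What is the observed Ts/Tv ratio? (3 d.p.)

2.000

Transitions are A↔G and C↔T; transversions are all other mismatches.
Transitions: 2. Transversions: 1.
R = 2/1 = 2.000.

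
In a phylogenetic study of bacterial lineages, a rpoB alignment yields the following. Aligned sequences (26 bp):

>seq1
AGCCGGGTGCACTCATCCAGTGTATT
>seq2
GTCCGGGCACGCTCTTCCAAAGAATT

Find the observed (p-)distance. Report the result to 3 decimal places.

0.346

The sequences differ at 9 of 26 positions (sites 1, 2, 8, 9, 11, 15, 20, 21, 23).
p = 9/26 = 0.346153… ≈ 0.346 (to 3 d.p.).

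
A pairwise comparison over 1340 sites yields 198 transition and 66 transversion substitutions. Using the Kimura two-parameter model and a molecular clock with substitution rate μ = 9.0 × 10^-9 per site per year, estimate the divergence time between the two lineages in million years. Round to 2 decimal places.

13.18

P = 198/1340 ≈ 0.147761 and Q = 66/1340 ≈ 0.049254.
Under the Kimura two-parameter model, d = −½ ln(1 − 2P − Q) − ¼ ln(1 − 2Q).
1 − 2P − Q = 0.655224, giving −½ ln(0.655224) = 0.211389.
1 − 2Q = 0.901492, giving −¼ ln(0.901492) = 0.025926.
d = 0.211389 + 0.025926 = 0.237315.
Under a molecular clock d = 2μt, so t = d/(2μ) = 0.237315 / (2 × 9.0 × 10^-9) = 13.18 million years.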